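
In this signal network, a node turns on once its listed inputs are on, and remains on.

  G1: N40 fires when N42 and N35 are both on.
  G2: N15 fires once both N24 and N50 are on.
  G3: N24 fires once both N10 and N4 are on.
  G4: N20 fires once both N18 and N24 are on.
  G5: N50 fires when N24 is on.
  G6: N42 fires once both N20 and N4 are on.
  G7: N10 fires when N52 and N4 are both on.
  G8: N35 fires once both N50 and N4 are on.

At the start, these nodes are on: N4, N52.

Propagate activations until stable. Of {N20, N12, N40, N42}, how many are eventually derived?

N20 would need N18 and N24 (G4), but N18 never turns on.
No rule produces N12, and it is not given.
N40 would need N42 and N35 (G1), but N42 never turns on.
N42 would need N20 and N4 (G6), but N20 never turns on.
None of the 4 are reached.

0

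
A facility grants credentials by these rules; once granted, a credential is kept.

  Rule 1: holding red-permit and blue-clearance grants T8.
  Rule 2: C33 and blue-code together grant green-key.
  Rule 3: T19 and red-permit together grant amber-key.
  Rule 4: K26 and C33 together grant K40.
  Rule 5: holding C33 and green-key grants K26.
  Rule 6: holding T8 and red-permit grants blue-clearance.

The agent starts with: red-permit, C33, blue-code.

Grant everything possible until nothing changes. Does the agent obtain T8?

T8 would need red-permit and blue-clearance (Rule 1), but blue-clearance is never granted.

No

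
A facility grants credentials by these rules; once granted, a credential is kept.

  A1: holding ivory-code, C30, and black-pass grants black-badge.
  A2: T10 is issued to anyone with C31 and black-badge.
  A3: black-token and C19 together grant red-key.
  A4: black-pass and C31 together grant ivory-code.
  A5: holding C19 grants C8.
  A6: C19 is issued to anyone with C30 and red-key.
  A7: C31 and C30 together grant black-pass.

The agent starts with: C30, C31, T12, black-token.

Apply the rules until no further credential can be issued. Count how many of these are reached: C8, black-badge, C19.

Holding C31 and C30 grants black-pass (A7).
Holding black-pass and C31 grants ivory-code (A4).
Holding ivory-code, C30, and black-pass grants black-badge (A1).
C8 would need C19 (A5), but C19 is never granted.
black-badge: reached.
C19 would need C30 and red-key (A6), but red-key is never granted.
Reached: black-badge — 1 of the 3.

1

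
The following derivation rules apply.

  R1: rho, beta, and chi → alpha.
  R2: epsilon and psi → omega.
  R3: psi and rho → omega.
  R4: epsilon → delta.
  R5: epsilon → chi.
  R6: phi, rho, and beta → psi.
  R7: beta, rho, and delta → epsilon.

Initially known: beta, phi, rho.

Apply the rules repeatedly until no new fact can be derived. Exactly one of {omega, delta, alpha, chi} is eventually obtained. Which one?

phi, rho, and beta hold, so psi follows (R6).
From psi and rho, R3 gives omega.
delta would need epsilon (R4), but epsilon is never established. chi would need epsilon (R5), but epsilon is never established. alpha would need rho, beta, and chi (R1), but chi is never established.

omega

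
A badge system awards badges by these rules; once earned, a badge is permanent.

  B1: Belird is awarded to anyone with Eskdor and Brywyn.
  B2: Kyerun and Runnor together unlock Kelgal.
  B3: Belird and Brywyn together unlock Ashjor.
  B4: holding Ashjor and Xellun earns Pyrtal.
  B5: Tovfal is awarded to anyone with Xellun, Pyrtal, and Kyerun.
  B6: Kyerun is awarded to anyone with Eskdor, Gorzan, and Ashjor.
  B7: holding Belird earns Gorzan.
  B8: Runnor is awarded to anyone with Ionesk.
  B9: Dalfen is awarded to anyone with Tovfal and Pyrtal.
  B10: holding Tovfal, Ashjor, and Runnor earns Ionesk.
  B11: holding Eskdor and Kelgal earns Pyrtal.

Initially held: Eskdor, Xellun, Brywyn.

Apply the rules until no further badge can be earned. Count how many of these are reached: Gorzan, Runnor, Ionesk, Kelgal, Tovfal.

With Eskdor and Brywyn, Belird is earned (B1).
With Belird and Brywyn, Ashjor is earned (B3).
With Belird, Gorzan is earned (B7).
With Eskdor, Gorzan, and Ashjor, Kyerun is earned (B6).
With Ashjor and Xellun, Pyrtal is earned (B4).
With Xellun, Pyrtal, and Kyerun, Tovfal is earned (B5).
Gorzan: reached.
Runnor would need Ionesk (B8), but Ionesk is never earned.
Ionesk would need Tovfal, Ashjor, and Runnor (B10), but Runnor is never earned.
Kelgal would need Kyerun and Runnor (B2), but Runnor is never earned.
Tovfal: reached.
Reached: Gorzan and Tovfal — 2 of the 5.

2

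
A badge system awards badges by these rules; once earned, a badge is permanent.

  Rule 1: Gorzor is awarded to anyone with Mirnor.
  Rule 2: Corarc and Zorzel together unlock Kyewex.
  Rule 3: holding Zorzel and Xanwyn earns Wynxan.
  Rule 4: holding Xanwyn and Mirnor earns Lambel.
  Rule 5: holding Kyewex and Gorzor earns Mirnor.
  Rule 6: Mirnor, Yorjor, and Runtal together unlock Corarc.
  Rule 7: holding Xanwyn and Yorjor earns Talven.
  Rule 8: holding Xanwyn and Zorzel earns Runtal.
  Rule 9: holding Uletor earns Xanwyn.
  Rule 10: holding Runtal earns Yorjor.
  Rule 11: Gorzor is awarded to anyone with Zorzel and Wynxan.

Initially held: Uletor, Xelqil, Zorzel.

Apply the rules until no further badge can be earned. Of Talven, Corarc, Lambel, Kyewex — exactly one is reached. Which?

With Uletor, Xanwyn is earned (Rule 9).
With Xanwyn and Zorzel, Runtal is earned (Rule 8).
With Runtal, Yorjor is earned (Rule 10).
With Xanwyn and Yorjor, Talven is earned (Rule 7).
Lambel would need Xanwyn and Mirnor (Rule 4), but Mirnor is never earned. Corarc would need Mirnor, Yorjor, and Runtal (Rule 6), but Mirnor is never earned. Kyewex would need Corarc and Zorzel (Rule 2), but Corarc is never earned.

Talven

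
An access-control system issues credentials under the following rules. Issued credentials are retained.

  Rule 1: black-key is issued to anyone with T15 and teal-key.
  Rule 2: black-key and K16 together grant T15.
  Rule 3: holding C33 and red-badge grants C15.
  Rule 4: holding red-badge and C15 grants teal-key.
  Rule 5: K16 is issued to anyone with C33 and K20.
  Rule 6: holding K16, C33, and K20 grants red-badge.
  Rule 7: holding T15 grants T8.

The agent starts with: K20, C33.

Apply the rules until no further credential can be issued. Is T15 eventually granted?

No

T15 would need black-key and K16 (Rule 2), but black-key is never granted.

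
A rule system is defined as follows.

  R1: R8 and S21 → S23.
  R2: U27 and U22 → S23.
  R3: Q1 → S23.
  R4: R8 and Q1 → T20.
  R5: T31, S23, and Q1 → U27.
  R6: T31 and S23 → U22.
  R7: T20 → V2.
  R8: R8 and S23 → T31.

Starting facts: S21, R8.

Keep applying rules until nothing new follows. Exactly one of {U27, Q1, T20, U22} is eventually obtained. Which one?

U22

R8 and S21 hold, so S23 follows (R1).
R8 and S23 hold, so T31 follows (R8).
From T31 and S23, R6 gives U22.
No rule produces Q1, and it is not given. U27 would need T31, S23, and Q1 (R5), but Q1 is never established. T20 would need R8 and Q1 (R4), but Q1 is never established.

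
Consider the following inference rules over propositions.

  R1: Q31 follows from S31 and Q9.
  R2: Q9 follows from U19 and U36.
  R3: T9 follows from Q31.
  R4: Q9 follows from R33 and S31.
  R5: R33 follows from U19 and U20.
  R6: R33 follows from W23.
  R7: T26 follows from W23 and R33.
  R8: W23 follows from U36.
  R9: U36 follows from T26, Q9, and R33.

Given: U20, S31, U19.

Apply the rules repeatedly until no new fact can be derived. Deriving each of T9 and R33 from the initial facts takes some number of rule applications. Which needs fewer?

R33

R33: From U19 and U20, R5 gives R33. [1 rule application]
T9: U19 and U20 hold, so R33 follows (R5). From R33 and S31, R4 gives Q9. S31 and Q9 hold, so Q31 follows (R1). Q31 holds, so T9 follows (R3). [4 rule applications]
R33 needs fewer.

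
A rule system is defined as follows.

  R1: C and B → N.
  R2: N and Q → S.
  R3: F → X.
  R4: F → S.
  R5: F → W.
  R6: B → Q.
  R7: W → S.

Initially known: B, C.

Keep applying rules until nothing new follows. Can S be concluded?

Yes

C and B hold, so N follows (R1).
B holds, so Q follows (R6).
From N and Q, R2 gives S.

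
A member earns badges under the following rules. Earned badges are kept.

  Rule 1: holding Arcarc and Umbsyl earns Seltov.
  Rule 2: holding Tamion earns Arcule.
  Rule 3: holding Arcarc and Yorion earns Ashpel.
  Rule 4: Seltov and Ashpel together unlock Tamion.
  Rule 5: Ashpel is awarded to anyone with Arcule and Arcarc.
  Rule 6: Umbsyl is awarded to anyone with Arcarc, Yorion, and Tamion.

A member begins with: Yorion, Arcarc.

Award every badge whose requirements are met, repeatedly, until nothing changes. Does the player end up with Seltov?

Seltov would need Arcarc and Umbsyl (Rule 1), but Umbsyl is never earned.

No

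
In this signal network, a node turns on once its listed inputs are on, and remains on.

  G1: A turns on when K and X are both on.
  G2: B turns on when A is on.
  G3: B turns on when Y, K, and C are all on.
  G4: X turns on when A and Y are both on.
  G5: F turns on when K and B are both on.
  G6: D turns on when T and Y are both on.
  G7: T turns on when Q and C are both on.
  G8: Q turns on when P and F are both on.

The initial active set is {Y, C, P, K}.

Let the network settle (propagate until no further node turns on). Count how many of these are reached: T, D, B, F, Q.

Y, K, and C are on, so B turns on (G3).
G5: K and B on → F on.
P and F are on, so Q turns on (G8).
G7: Q and C on → T on.
G6: T and Y on → D on.
T: reached.
D: reached.
B: reached.
F: reached.
Q: reached.
All 5 are reached.

5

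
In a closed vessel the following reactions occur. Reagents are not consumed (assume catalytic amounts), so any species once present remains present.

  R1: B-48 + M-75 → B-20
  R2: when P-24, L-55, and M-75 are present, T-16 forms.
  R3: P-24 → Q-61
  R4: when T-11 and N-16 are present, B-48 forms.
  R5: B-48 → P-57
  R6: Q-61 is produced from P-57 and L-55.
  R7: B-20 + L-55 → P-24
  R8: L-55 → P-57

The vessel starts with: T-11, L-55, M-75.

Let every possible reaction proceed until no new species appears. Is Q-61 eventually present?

Yes

L-55 present → P-57 forms (R8).
P-57 and L-55 present → Q-61 forms (R6).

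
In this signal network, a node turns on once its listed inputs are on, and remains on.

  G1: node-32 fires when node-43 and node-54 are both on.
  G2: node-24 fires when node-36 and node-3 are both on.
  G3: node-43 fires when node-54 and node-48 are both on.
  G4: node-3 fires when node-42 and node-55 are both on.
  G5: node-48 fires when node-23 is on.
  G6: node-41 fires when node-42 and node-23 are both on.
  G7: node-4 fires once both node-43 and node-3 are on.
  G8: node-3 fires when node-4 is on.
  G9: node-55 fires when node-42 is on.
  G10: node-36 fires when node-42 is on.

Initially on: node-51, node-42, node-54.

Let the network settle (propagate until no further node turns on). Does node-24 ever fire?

Yes

G10: node-42 on → node-36 on.
G9: node-42 on → node-55 on.
G4: node-42 and node-55 on → node-3 on.
node-36 and node-3 are on, so node-24 fires (G2).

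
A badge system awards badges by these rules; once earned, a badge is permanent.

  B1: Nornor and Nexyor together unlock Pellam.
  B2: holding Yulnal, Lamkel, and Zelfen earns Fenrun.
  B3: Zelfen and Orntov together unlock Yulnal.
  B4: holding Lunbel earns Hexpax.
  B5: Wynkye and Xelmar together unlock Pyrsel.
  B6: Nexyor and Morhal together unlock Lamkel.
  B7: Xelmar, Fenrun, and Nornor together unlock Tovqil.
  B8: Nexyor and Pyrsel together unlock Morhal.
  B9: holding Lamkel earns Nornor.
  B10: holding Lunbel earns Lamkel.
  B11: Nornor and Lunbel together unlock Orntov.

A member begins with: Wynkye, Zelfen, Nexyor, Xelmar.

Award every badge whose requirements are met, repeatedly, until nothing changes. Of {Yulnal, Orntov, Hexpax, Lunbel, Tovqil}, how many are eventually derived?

0

Yulnal would need Zelfen and Orntov (B3), but Orntov is never earned.
Orntov would need Nornor and Lunbel (B11), but Lunbel is never earned.
Hexpax would need Lunbel (B4), but Lunbel is never earned.
No rule produces Lunbel, and it is not given.
Tovqil would need Xelmar, Fenrun, and Nornor (B7), but Fenrun is never earned.
None of the 5 are reached.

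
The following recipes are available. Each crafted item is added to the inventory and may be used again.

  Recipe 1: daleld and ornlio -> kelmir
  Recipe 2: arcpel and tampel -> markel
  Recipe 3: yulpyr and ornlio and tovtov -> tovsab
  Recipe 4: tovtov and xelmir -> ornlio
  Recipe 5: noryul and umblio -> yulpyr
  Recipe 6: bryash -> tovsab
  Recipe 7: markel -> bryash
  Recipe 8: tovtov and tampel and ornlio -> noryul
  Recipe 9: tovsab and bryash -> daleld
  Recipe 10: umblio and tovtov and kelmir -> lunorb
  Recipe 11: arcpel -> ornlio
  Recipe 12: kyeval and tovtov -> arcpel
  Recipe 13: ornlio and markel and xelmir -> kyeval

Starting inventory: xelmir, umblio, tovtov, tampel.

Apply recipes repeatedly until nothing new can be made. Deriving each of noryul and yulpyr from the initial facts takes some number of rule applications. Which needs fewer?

noryul: tovtov and xelmir -> ornlio (Recipe 4). Using Recipe 8, tovtov, tampel, and ornlio make noryul. [2 rule applications]
yulpyr: Using Recipe 4, tovtov and xelmir make ornlio. Using Recipe 8, tovtov, tampel, and ornlio make noryul. noryul and umblio -> yulpyr (Recipe 5). [3 rule applications]
noryul needs fewer.

noryul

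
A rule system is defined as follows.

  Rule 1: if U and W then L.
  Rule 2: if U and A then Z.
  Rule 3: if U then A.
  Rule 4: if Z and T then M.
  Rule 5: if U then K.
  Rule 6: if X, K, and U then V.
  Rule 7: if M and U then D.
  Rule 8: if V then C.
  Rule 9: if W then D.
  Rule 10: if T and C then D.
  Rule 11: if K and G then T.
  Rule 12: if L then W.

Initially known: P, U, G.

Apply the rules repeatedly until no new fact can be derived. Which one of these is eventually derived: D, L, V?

From U, Rule 3 gives A.
From U, Rule 5 gives K.
U and A hold, so Z follows (Rule 2).
From K and G, Rule 11 gives T.
From Z and T, Rule 4 gives M.
M and U hold, so D follows (Rule 7).
L would need U and W (Rule 1), but W is never established. V would need X, K, and U (Rule 6), but X is never established.

D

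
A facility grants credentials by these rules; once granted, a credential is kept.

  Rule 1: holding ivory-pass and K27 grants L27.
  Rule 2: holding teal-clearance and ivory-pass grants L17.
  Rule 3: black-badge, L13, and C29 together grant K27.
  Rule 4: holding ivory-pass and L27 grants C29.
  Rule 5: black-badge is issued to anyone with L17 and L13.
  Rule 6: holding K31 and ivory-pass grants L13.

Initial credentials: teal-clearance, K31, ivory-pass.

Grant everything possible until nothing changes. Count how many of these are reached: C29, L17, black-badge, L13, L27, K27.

Holding K31 and ivory-pass grants L13 (Rule 6).
Holding teal-clearance and ivory-pass grants L17 (Rule 2).
Holding L17 and L13 grants black-badge (Rule 5).
C29 would need ivory-pass and L27 (Rule 4), but L27 is never granted.
L17: reached.
black-badge: reached.
L13: reached.
L27 would need ivory-pass and K27 (Rule 1), but K27 is never granted.
K27 would need black-badge, L13, and C29 (Rule 3), but C29 is never granted.
Reached: L17, black-badge, and L13 — 3 of the 6.

3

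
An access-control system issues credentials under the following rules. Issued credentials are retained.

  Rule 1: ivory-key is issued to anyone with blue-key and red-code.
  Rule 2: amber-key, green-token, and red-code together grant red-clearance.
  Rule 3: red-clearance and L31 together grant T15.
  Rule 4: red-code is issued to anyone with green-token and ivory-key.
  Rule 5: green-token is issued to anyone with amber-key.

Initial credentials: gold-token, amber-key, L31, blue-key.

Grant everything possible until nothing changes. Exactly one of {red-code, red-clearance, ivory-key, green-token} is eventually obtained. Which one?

green-token

Holding amber-key grants green-token (Rule 5).
red-clearance would need amber-key, green-token, and red-code (Rule 2), but red-code is never granted. ivory-key would need blue-key and red-code (Rule 1), but red-code is never granted. red-code would need green-token and ivory-key (Rule 4), but ivory-key is never granted.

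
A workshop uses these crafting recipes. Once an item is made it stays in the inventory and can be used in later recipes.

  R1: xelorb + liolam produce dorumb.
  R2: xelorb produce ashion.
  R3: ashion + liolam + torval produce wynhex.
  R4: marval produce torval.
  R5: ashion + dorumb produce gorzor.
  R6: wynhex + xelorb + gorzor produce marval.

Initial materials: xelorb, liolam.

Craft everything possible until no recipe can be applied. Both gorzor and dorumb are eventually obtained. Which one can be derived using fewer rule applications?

dorumb

dorumb: xelorb + liolam → dorumb (R1). [1 rule application]
gorzor: xelorb + liolam → dorumb (R1). Using R2, xelorb makes ashion. ashion + dorumb → gorzor (R5). [3 rule applications]
dorumb needs fewer.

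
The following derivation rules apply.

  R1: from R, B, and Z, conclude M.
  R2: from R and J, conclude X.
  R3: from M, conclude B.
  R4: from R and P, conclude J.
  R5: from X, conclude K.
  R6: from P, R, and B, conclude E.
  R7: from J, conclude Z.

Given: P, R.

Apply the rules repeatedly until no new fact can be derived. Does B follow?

B would need M (R3), but M is never established.

No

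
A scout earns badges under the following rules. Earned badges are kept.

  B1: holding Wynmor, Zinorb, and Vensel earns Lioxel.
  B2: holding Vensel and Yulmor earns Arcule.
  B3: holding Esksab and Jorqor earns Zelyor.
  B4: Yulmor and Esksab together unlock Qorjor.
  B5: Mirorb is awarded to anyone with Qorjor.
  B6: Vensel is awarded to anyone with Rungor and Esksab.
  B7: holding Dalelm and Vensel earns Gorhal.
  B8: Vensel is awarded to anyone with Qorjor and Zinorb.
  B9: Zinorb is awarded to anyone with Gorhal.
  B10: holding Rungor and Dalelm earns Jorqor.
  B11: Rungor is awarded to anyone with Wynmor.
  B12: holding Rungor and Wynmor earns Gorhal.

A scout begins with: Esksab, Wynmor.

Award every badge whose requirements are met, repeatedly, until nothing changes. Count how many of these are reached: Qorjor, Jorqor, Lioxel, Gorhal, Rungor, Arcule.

With Wynmor, Rungor is earned (B11).
With Rungor and Wynmor, Gorhal is earned (B12).
With Rungor and Esksab, Vensel is earned (B6).
With Gorhal, Zinorb is earned (B9).
With Wynmor, Zinorb, and Vensel, Lioxel is earned (B1).
Qorjor would need Yulmor and Esksab (B4), but Yulmor is never earned.
Jorqor would need Rungor and Dalelm (B10), but Dalelm is never earned.
Lioxel: reached.
Gorhal: reached.
Rungor: reached.
Arcule would need Vensel and Yulmor (B2), but Yulmor is never earned.
Reached: Lioxel, Gorhal, and Rungor — 3 of the 6.

3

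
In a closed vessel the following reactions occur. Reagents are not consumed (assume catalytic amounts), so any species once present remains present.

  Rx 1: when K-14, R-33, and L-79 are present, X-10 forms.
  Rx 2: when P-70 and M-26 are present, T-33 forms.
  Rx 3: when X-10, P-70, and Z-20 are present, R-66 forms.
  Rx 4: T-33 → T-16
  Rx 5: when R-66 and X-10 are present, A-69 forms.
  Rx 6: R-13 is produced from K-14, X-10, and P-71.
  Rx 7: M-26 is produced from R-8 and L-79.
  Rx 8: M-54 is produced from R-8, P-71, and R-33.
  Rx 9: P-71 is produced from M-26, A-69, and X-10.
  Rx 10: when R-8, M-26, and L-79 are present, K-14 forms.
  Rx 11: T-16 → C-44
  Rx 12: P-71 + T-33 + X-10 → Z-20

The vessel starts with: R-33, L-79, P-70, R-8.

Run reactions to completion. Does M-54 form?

No

M-54 would need R-8, P-71, and R-33 (Rx 8), but P-71 never forms.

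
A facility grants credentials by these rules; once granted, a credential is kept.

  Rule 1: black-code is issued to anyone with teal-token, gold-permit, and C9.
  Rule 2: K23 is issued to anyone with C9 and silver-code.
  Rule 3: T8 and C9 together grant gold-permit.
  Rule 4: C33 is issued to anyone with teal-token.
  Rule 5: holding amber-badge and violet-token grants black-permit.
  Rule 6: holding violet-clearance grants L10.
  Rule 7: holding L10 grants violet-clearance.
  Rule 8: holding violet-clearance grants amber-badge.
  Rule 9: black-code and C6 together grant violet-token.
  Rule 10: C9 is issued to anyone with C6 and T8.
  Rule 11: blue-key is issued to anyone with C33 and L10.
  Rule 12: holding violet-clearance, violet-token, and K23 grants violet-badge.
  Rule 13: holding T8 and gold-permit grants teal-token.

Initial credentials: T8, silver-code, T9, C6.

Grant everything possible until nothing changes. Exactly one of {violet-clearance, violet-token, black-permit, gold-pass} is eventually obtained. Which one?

violet-token

Holding C6 and T8 grants C9 (Rule 10).
Holding T8 and C9 grants gold-permit (Rule 3).
Holding T8 and gold-permit grants teal-token (Rule 13).
Holding teal-token, gold-permit, and C9 grants black-code (Rule 1).
Holding black-code and C6 grants violet-token (Rule 9).
black-permit would need amber-badge and violet-token (Rule 5), but amber-badge is never granted. violet-clearance would need L10 (Rule 7), but L10 is never granted. No rule produces gold-pass, and it is not given.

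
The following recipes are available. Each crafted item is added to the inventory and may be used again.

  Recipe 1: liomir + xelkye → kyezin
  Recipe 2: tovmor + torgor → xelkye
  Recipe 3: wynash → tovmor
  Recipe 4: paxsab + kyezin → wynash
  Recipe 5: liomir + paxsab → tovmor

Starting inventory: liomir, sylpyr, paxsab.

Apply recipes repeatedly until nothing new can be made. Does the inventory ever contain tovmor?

liomir + paxsab → tovmor (Recipe 5).

Yes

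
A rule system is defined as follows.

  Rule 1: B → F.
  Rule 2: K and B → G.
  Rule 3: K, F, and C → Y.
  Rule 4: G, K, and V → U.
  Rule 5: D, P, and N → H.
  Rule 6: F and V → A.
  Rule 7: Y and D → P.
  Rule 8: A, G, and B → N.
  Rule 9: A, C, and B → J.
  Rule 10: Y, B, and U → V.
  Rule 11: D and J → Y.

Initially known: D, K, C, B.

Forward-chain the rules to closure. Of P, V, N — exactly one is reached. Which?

P

From B, Rule 1 gives F.
From K, F, and C, Rule 3 gives Y.
From Y and D, Rule 7 gives P.
N would need A, G, and B (Rule 8), but A is never established. V would need Y, B, and U (Rule 10), but U is never established.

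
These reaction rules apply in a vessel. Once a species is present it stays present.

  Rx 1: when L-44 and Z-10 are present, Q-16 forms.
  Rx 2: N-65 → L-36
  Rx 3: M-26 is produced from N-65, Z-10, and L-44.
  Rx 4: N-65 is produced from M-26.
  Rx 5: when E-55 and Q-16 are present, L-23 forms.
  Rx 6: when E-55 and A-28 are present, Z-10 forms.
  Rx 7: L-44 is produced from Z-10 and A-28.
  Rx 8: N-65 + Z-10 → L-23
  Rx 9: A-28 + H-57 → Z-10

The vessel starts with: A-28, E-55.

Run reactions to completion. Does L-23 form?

E-55 and A-28 present → Z-10 forms (Rx 6).
Z-10 and A-28 present → L-44 forms (Rx 7).
L-44 and Z-10 present → Q-16 forms (Rx 1).
E-55 and Q-16 present → L-23 forms (Rx 5).

Yes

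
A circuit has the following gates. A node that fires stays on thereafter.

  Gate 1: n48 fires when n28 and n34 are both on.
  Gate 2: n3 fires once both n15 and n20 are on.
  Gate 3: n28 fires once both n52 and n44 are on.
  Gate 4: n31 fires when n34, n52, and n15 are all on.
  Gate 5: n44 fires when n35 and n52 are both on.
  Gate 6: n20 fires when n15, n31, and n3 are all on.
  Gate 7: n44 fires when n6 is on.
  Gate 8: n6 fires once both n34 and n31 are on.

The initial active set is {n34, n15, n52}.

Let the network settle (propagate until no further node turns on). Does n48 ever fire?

Yes

n34, n52, and n15 are on, so n31 fires (Gate 4).
Gate 8: n34 and n31 on → n6 on.
n6 is on, so n44 fires (Gate 7).
Gate 3: n52 and n44 on → n28 on.
Gate 1: n28 and n34 on → n48 on.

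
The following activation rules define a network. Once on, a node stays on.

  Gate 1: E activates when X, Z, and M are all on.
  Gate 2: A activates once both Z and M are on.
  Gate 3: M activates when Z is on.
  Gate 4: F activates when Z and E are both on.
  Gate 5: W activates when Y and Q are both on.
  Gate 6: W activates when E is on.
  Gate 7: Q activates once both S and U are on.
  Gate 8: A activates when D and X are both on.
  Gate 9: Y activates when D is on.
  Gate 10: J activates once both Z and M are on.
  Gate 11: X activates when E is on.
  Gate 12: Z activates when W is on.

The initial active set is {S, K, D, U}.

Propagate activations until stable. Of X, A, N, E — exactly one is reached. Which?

Gate 7: S and U on → Q on.
D is on, so Y activates (Gate 9).
Gate 5: Y and Q on → W on.
Gate 12: W on → Z on.
Z is on, so M activates (Gate 3).
Gate 2: Z and M on → A on.
No rule produces N, and it is not given. E would need X, Z, and M (Gate 1), but X never turns on. X would need E (Gate 11), but E never turns on.

A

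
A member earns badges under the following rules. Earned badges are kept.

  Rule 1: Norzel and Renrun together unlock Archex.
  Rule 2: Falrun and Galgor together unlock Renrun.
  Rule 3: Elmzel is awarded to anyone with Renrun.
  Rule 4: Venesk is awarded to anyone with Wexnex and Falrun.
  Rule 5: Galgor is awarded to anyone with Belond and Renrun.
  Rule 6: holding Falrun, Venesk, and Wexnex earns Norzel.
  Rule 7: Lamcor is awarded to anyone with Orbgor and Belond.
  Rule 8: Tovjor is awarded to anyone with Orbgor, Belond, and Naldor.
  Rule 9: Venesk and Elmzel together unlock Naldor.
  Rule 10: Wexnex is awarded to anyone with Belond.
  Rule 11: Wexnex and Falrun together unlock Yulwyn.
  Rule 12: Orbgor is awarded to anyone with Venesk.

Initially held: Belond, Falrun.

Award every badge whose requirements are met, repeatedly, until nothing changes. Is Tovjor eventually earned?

No

Tovjor would need Orbgor, Belond, and Naldor (Rule 8), but Naldor is never earned.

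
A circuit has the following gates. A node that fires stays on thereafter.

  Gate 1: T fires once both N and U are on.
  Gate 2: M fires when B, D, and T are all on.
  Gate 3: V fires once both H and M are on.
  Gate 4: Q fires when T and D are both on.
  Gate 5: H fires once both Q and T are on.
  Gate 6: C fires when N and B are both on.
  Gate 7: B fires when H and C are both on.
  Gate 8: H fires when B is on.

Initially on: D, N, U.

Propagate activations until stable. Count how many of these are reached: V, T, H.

2

Gate 1: N and U on → T on.
Gate 4: T and D on → Q on.
Gate 5: Q and T on → H on.
V would need H and M (Gate 3), but M never turns on.
T: reached.
H: reached.
Reached: T and H — 2 of the 3.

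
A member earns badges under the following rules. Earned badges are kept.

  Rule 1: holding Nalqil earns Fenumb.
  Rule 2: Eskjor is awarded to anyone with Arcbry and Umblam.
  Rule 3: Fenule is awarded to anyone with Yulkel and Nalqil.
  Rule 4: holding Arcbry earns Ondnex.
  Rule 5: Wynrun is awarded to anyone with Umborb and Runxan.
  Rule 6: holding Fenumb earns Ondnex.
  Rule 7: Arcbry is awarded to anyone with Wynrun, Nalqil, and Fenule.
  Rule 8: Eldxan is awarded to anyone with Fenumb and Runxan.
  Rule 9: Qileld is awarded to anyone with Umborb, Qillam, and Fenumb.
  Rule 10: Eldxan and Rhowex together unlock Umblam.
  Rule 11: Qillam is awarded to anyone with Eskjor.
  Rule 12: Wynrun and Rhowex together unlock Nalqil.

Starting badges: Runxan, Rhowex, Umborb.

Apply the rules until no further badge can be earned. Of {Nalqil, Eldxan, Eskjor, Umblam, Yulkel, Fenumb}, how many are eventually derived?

4

With Umborb and Runxan, Wynrun is earned (Rule 5).
With Wynrun and Rhowex, Nalqil is earned (Rule 12).
With Nalqil, Fenumb is earned (Rule 1).
With Fenumb and Runxan, Eldxan is earned (Rule 8).
With Eldxan and Rhowex, Umblam is earned (Rule 10).
Nalqil: reached.
Eldxan: reached.
Eskjor would need Arcbry and Umblam (Rule 2), but Arcbry is never earned.
Umblam: reached.
No rule produces Yulkel, and it is not given.
Fenumb: reached.
Reached: Nalqil, Eldxan, Umblam, and Fenumb — 4 of the 6.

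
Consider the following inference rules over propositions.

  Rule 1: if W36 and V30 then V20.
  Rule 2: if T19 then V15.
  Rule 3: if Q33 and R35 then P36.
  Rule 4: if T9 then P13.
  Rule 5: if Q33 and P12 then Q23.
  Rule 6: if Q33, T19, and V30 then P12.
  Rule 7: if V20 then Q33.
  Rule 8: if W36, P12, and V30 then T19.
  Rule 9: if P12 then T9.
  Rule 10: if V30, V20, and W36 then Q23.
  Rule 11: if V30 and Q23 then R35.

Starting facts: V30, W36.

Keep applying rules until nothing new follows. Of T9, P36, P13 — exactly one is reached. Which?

From W36 and V30, Rule 1 gives V20.
V30, V20, and W36 hold, so Q23 follows (Rule 10).
From V20, Rule 7 gives Q33.
From V30 and Q23, Rule 11 gives R35.
From Q33 and R35, Rule 3 gives P36.
T9 would need P12 (Rule 9), but P12 is never established. P13 would need T9 (Rule 4), but T9 is never established.

P36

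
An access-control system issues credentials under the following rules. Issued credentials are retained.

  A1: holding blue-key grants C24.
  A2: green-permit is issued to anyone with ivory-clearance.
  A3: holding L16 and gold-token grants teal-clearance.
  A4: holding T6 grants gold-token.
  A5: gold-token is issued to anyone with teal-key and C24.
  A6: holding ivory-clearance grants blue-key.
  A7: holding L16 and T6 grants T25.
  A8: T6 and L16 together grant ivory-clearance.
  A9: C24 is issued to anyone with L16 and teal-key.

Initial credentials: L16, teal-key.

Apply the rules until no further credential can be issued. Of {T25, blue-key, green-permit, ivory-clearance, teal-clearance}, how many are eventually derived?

Holding L16 and teal-key grants C24 (A9).
Holding teal-key and C24 grants gold-token (A5).
Holding L16 and gold-token grants teal-clearance (A3).
T25 would need L16 and T6 (A7), but T6 is never granted.
blue-key would need ivory-clearance (A6), but ivory-clearance is never granted.
green-permit would need ivory-clearance (A2), but ivory-clearance is never granted.
ivory-clearance would need T6 and L16 (A8), but T6 is never granted.
teal-clearance: reached.
Reached: teal-clearance — 1 of the 5.

1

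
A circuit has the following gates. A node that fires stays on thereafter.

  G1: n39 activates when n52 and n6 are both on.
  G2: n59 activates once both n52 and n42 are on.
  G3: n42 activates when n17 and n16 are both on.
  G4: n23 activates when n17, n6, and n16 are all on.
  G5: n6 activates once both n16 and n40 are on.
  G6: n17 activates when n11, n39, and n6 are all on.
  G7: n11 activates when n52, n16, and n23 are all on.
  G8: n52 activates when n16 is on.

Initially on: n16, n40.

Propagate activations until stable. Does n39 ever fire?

Yes

n16 and n40 are on, so n6 activates (G5).
n16 is on, so n52 activates (G8).
G1: n52 and n6 on → n39 on.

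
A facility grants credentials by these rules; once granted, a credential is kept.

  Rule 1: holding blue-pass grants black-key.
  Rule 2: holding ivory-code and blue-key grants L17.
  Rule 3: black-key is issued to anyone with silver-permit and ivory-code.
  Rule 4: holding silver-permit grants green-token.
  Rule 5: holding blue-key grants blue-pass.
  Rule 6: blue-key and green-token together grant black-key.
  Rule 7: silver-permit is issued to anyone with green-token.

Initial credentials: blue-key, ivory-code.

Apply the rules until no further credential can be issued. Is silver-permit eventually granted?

No

silver-permit would need green-token (Rule 7), but green-token is never granted.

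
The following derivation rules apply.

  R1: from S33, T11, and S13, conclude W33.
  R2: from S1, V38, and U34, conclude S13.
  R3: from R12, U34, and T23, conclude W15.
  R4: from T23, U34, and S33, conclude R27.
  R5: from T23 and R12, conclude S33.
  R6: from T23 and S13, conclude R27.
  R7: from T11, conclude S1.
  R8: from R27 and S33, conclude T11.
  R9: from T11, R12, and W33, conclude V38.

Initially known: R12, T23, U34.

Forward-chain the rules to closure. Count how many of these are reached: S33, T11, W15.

T23 and R12 hold, so S33 follows (R5).
From R12, U34, and T23, R3 gives W15.
T23, U34, and S33 hold, so R27 follows (R4).
From R27 and S33, R8 gives T11.
S33: reached.
T11: reached.
W15: reached.
All 3 are reached.

3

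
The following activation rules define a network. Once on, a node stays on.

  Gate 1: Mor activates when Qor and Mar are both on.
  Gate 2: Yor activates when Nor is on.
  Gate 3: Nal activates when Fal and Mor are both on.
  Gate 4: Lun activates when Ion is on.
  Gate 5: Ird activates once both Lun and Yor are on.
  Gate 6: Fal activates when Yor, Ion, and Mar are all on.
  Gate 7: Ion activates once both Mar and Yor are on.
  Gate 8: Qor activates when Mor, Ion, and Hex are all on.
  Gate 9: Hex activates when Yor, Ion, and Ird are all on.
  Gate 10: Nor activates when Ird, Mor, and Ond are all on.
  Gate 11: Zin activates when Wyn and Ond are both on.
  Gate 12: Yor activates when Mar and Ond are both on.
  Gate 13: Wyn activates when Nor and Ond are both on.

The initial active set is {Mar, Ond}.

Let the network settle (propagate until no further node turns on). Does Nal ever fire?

No

Nal would need Fal and Mor (Gate 3), but Mor never turns on.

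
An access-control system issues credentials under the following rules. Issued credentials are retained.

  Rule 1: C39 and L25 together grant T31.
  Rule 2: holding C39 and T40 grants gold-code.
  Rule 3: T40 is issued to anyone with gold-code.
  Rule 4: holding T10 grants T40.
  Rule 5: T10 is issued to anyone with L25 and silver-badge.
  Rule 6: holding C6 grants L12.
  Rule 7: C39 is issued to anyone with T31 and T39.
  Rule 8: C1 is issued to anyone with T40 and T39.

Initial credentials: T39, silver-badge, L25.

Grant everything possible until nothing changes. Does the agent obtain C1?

Holding L25 and silver-badge grants T10 (Rule 5).
Holding T10 grants T40 (Rule 4).
Holding T40 and T39 grants C1 (Rule 8).

Yes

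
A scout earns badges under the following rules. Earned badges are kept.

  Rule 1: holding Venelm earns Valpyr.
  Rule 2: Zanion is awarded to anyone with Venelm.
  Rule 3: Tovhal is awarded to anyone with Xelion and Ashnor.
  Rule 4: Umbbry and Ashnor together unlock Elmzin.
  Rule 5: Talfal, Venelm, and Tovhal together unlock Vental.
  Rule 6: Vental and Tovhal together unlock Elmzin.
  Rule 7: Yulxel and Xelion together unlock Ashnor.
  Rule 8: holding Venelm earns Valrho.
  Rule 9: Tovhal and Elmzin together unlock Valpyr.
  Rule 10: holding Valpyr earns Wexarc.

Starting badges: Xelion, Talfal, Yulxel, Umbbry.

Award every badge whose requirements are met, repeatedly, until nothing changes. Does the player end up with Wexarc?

With Yulxel and Xelion, Ashnor is earned (Rule 7).
With Xelion and Ashnor, Tovhal is earned (Rule 3).
With Umbbry and Ashnor, Elmzin is earned (Rule 4).
With Tovhal and Elmzin, Valpyr is earned (Rule 9).
With Valpyr, Wexarc is earned (Rule 10).

Yes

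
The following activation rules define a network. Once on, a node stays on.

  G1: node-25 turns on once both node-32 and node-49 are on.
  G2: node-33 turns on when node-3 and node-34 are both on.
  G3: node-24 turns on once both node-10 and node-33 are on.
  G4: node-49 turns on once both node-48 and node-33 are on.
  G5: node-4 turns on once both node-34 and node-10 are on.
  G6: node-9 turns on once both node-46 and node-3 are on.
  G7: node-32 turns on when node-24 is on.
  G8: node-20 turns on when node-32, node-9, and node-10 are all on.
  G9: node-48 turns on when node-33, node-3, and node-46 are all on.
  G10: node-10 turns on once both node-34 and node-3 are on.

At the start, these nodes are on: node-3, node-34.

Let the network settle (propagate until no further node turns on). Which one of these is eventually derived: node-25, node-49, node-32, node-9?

node-32

node-34 and node-3 are on, so node-10 turns on (G10).
G2: node-3 and node-34 on → node-33 on.
G3: node-10 and node-33 on → node-24 on.
node-24 is on, so node-32 turns on (G7).
node-9 would need node-46 and node-3 (G6), but node-46 never turns on. node-25 would need node-32 and node-49 (G1), but node-49 never turns on. node-49 would need node-48 and node-33 (G4), but node-48 never turns on.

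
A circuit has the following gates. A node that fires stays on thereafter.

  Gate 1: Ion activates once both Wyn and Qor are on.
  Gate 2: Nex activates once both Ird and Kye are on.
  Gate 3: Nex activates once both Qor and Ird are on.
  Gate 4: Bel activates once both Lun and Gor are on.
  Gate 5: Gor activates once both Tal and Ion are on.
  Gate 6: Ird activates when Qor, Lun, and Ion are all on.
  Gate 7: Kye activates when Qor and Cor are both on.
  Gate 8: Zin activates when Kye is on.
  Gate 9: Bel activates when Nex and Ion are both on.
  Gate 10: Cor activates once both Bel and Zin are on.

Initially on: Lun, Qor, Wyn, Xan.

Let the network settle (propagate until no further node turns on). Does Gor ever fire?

No

Gor would need Tal and Ion (Gate 5), but Tal never turns on.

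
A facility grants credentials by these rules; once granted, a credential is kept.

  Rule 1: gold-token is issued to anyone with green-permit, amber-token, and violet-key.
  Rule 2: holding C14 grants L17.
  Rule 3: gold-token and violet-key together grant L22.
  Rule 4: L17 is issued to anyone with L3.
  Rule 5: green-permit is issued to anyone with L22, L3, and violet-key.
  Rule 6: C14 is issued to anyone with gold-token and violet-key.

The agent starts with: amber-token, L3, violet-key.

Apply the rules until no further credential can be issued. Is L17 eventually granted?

Holding L3 grants L17 (Rule 4).

Yes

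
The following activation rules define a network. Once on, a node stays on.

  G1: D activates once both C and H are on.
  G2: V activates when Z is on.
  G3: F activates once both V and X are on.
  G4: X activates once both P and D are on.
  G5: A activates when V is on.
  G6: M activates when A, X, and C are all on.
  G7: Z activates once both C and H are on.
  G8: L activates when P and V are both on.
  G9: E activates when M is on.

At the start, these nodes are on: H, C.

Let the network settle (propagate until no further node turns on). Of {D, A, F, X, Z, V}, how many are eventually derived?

C and H are on, so Z activates (G7).
G1: C and H on → D on.
Z is on, so V activates (G2).
V is on, so A activates (G5).
D: reached.
A: reached.
F would need V and X (G3), but X never turns on.
X would need P and D (G4), but P never turns on.
Z: reached.
V: reached.
Reached: D, A, Z, and V — 4 of the 6.

4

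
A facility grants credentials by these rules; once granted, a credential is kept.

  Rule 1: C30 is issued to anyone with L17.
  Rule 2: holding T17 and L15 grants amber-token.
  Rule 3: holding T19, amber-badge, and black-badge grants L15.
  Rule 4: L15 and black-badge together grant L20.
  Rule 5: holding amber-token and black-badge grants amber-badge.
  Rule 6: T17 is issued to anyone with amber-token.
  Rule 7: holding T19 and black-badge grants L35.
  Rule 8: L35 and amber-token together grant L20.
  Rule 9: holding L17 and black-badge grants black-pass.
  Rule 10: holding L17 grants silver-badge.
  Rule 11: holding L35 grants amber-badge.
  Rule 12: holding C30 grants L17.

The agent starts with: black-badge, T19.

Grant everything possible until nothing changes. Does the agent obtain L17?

L17 would need C30 (Rule 12), but C30 is never granted.

No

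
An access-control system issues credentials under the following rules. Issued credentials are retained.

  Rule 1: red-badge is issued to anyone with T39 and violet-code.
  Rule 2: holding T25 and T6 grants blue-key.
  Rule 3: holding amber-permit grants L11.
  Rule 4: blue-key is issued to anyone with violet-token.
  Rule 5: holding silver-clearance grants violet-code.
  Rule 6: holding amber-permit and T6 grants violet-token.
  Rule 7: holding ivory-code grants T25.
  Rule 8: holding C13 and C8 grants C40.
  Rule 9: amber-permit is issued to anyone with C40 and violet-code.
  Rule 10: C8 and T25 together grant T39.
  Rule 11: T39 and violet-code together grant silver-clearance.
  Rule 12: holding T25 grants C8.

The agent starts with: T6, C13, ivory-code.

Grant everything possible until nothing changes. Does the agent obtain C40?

Yes

Holding ivory-code grants T25 (Rule 7).
Holding T25 grants C8 (Rule 12).
Holding C13 and C8 grants C40 (Rule 8).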